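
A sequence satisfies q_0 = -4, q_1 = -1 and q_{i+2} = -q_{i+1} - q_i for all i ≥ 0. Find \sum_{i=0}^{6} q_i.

-4

q_2 = -(-1) - (-4) = 5
q_3 = -5 - (-1) = -4
q_4 = -(-4) - 5 = -1
q_5 = -(-1) - (-4) = 5
q_6 = -5 - (-1) = -4
Sum = (-4) + (-1) + 5 + (-4) + (-1) + 5 + (-4) = -4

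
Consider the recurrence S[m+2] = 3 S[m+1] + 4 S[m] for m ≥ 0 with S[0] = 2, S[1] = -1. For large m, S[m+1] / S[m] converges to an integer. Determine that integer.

4

The characteristic equation is r^2 - 3r - 4 = 0, which factors as (r - 4)(r + 1) = 0.
So the roots are 4 and -1. Since |4| > |-1| and the coefficient of 4^m is non-zero, the ratio tends to 4.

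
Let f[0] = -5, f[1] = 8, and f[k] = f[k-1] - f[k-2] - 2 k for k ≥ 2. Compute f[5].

f[2] = 8 - (-5) - 4 = 9
f[3] = 9 - 8 - 6 = -5
f[4] = (-5) - 9 - 8 = -22
f[5] = (-22) - (-5) - 10 = -27

-27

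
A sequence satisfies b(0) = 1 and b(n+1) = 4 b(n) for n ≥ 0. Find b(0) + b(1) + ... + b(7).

21845

b(1) = 4*1 = 4
b(2) = 4*4 = 16
b(3) = 4*16 = 64
b(4) = 4*64 = 256
b(5) = 4*256 = 1024
b(6) = 4*1024 = 4096
b(7) = 4*4096 = 16384
Sum = 1 + 4 + 16 + 64 + 256 + 1024 + 4096 + 16384 = 21845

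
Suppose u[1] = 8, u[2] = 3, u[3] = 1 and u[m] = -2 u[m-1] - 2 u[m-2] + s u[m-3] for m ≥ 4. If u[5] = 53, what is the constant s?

u[4] = -8 + 8s
u[5] = 14 - 13s
So 14 - 13s = 53, giving s = -3.

-3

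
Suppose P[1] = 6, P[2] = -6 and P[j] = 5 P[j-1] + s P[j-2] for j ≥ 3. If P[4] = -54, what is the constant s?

P[3] = -30 + 6s
P[4] = -150 + 24s
So -150 + 24s = -54, giving s = 4.

4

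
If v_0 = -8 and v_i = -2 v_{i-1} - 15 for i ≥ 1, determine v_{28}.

-805306373

The fixed point is -15/(1 + 2) = -5, so v_i + 5 = -2(v_{i-1} + 5).
Hence v_i = -3·(-2)^i - 5.
v_{28} = -3·(-2)^{28} - 5 = -3·268435456 - 5 = -805306373.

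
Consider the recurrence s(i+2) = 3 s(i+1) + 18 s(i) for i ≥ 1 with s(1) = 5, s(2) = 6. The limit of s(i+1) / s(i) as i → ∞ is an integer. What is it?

The characteristic equation is r^2 - 3r - 18 = 0, which factors as (r - 6)(r + 3) = 0.
So the roots are 6 and -3. Since |6| > |-3| and the coefficient of 6^i is non-zero, the ratio tends to 6.

6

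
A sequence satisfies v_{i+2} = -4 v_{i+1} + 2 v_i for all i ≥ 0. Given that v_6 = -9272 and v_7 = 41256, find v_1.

Rearranging, v_{i-2} = (v_i + 4 v_{i-1}) / 2.
v_5 = (41256 + 4·(-9272)) / 2 = 4168/2 = 2084
v_4 = (-9272 + 4·2084) / 2 = -936/2 = -468
v_3 = (2084 + 4·(-468)) / 2 = 212/2 = 106
v_2 = (-468 + 4·106) / 2 = -44/2 = -22
v_1 = (106 + 4·(-22)) / 2 = 18/2 = 9

9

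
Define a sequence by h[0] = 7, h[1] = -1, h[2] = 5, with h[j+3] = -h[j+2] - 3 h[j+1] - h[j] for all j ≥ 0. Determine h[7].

h[3] = -5 - 3(-1) - 7 = -9
h[4] = -(-9) - 3(5) - (-1) = -5
h[5] = -(-5) - 3(-9) - 5 = 27
h[6] = -27 - 3(-5) - (-9) = -3
h[7] = -(-3) - 3(27) - (-5) = -73

-73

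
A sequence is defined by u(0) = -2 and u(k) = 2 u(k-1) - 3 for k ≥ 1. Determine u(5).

u(1) = 2*(-2) - 3 = -7
u(2) = 2*(-7) - 3 = -17
u(3) = 2*(-17) - 3 = -37
u(4) = 2*(-37) - 3 = -77
u(5) = 2*(-77) - 3 = -157

-157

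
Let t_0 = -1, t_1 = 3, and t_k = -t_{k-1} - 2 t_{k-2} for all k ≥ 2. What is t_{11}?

91

t_2 = -3 - 2*(-1) = -1
t_3 = -(-1) - 2*3 = -5
t_4 = -(-5) - 2*(-1) = 7
t_5 = -7 - 2*(-5) = 3
t_6 = -3 - 2*7 = -17
t_7 = -(-17) - 2*3 = 11
t_8 = -11 - 2*(-17) = 23
t_9 = -23 - 2*11 = -45
t_{10} = -(-45) - 2*23 = -1
t_{11} = -(-1) - 2*(-45) = 91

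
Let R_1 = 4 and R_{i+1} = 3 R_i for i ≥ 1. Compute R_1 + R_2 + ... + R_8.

13120

R_2 = 3·4 = 12
R_3 = 3·12 = 36
R_4 = 3·36 = 108
R_5 = 3·108 = 324
R_6 = 3·324 = 972
R_7 = 3·972 = 2916
R_8 = 3·2916 = 8748
Sum = 4 + 12 + 36 + 108 + 324 + 972 + 2916 + 8748 = 13120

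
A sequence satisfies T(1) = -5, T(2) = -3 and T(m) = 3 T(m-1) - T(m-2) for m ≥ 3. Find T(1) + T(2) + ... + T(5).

-44

T(3) = 3*(-3) - (-5) = -4
T(4) = 3*(-4) - (-3) = -9
T(5) = 3*(-9) - (-4) = -23
Sum = (-5) + (-3) + (-4) + (-9) + (-23) = -44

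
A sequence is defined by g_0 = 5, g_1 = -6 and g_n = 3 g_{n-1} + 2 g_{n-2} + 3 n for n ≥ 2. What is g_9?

g_2 = 3*(-6) + 2*5 + 6 = -2
g_3 = 3*(-2) + 2*(-6) + 9 = -9
g_4 = 3*(-9) + 2*(-2) + 12 = -19
g_5 = 3*(-19) + 2*(-9) + 15 = -60
g_6 = 3*(-60) + 2*(-19) + 18 = -200
g_7 = 3*(-200) + 2*(-60) + 21 = -699
g_8 = 3*(-699) + 2*(-200) + 24 = -2473
g_9 = 3*(-2473) + 2*(-699) + 27 = -8790

-8790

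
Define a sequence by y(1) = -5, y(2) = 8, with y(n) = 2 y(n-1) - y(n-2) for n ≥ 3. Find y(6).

y(3) = 2(8) - (-5) = 21
y(4) = 2(21) - 8 = 34
y(5) = 2(34) - 21 = 47
y(6) = 2(47) - 34 = 60

60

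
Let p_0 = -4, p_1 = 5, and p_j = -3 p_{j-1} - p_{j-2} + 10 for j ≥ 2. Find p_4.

-13

p_2 = -3*5 - (-4) + 10 = -1
p_3 = -3*(-1) - 5 + 10 = 8
p_4 = -3*8 - (-1) + 10 = -13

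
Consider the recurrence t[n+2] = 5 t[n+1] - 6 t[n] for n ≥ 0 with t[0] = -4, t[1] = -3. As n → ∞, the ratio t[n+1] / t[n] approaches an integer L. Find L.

3

The characteristic equation is r^2 - 5r + 6 = 0, which factors as (r - 3)(r - 2) = 0.
So the roots are 3 and 2. Since |3| > |2| and the coefficient of 3^n is non-zero, the ratio tends to 3.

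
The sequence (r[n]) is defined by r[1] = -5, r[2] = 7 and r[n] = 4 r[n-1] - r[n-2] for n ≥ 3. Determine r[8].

r[3] = 4*7 - (-5) = 33
r[4] = 4*33 - 7 = 125
r[5] = 4*125 - 33 = 467
r[6] = 4*467 - 125 = 1743
r[7] = 4*1743 - 467 = 6505
r[8] = 4*6505 - 1743 = 24277

24277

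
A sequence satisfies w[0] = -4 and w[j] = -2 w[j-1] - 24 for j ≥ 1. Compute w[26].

268435448

The fixed point is -24/(1 + 2) = -8, so w[j] + 8 = -2(w[j-1] + 8).
Hence w[j] = 4·(-2)^j - 8.
w[26] = 4·(-2)^{26} - 8 = 4·67108864 - 8 = 268435448.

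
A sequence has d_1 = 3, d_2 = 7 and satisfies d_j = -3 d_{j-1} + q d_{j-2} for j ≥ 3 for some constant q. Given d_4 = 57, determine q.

d_3 = -21 + 3q
d_4 = 63 - 2q
So 63 - 2q = 57, giving q = 3.

3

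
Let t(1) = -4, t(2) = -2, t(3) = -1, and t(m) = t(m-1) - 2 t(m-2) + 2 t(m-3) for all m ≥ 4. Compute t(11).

t(4) = (-1) - 2*(-2) + 2*(-4) = -5
t(5) = (-5) - 2*(-1) + 2*(-2) = -7
t(6) = (-7) - 2*(-5) + 2*(-1) = 1
t(7) = 1 - 2*(-7) + 2*(-5) = 5
t(8) = 5 - 2*1 + 2*(-7) = -11
t(9) = (-11) - 2*5 + 2*1 = -19
t(10) = (-19) - 2*(-11) + 2*5 = 13
t(11) = 13 - 2*(-19) + 2*(-11) = 29

29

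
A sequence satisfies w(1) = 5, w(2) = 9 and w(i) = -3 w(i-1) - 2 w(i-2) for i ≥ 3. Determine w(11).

-14317

w(3) = -3·9 - 2·5 = -37
w(4) = -3·(-37) - 2·9 = 93
w(5) = -3·93 - 2·(-37) = -205
w(6) = -3·(-205) - 2·93 = 429
w(7) = -3·429 - 2·(-205) = -877
w(8) = -3·(-877) - 2·429 = 1773
w(9) = -3·1773 - 2·(-877) = -3565
w(10) = -3·(-3565) - 2·1773 = 7149
w(11) = -3·7149 - 2·(-3565) = -14317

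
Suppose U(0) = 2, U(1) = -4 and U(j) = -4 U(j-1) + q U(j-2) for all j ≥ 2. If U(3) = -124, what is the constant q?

5

U(2) = 16 + 2q
U(3) = -64 - 12q
So -64 - 12q = -124, giving q = 5.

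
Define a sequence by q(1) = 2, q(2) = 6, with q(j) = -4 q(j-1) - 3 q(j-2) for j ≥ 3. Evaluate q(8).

8742

q(3) = -4*6 - 3*2 = -30
q(4) = -4*(-30) - 3*6 = 102
q(5) = -4*102 - 3*(-30) = -318
q(6) = -4*(-318) - 3*102 = 966
q(7) = -4*966 - 3*(-318) = -2910
q(8) = -4*(-2910) - 3*966 = 8742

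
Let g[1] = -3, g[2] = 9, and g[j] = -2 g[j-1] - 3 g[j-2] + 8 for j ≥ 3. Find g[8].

231

g[3] = -2*9 - 3*(-3) + 8 = -1
g[4] = -2*(-1) - 3*9 + 8 = -17
g[5] = -2*(-17) - 3*(-1) + 8 = 45
g[6] = -2*45 - 3*(-17) + 8 = -31
g[7] = -2*(-31) - 3*45 + 8 = -65
g[8] = -2*(-65) - 3*(-31) + 8 = 231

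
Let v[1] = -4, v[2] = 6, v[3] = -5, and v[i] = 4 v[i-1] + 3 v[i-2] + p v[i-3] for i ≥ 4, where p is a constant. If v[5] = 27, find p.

v[4] = -2 - 4p
v[5] = -23 - 10p
So -23 - 10p = 27, giving p = -5.

-5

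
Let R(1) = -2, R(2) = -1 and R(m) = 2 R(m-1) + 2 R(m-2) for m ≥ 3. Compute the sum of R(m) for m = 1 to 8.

R(3) = 2·(-1) + 2·(-2) = -6
R(4) = 2·(-6) + 2·(-1) = -14
R(5) = 2·(-14) + 2·(-6) = -40
R(6) = 2·(-40) + 2·(-14) = -108
R(7) = 2·(-108) + 2·(-40) = -296
R(8) = 2·(-296) + 2·(-108) = -808
Sum = (-2) + (-1) + (-6) + (-14) + (-40) + (-108) + (-296) + (-808) = -1275

-1275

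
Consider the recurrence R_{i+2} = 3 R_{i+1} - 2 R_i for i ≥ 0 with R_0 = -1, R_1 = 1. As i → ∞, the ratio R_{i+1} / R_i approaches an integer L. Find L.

2

The characteristic equation is r^2 - 3r + 2 = 0, which factors as (r - 2)(r - 1) = 0.
So the roots are 2 and 1. Since |2| > |1| and the coefficient of 2^i is non-zero, the ratio tends to 2.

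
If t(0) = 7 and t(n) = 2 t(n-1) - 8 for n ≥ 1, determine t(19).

The fixed point is -8/(1 - 2) = 8, so t(n) - 8 = 2(t(n-1) - 8).
Hence t(n) = -1·2^n + 8.
t(19) = -1·2^{19} + 8 = -1·524288 + 8 = -524280.

-524280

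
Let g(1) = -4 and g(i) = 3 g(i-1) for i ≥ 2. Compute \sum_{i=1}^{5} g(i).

g(2) = 3(-4) = -12
g(3) = 3(-12) = -36
g(4) = 3(-36) = -108
g(5) = 3(-108) = -324
Sum = (-4) + (-12) + (-36) + (-108) + (-324) = -484

-484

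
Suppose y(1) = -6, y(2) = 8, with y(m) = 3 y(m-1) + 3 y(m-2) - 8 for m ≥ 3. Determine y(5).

y(3) = 3(8) + 3(-6) - 8 = -2
y(4) = 3(-2) + 3(8) - 8 = 10
y(5) = 3(10) + 3(-2) - 8 = 16

16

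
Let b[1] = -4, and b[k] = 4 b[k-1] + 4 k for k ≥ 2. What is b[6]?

-920

b[2] = 4·(-4) + 8 = -8
b[3] = 4·(-8) + 12 = -20
b[4] = 4·(-20) + 16 = -64
b[5] = 4·(-64) + 20 = -236
b[6] = 4·(-236) + 24 = -920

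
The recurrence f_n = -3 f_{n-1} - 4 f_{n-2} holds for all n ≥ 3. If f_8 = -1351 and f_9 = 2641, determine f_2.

1

Rearranging, f_{n-2} = (f_n + 3 f_{n-1}) / -4.
f_7 = (2641 + 3*(-1351)) / -4 = -1412/-4 = 353
f_6 = (-1351 + 3*353) / -4 = -292/-4 = 73
f_5 = (353 + 3*73) / -4 = 572/-4 = -143
f_4 = (73 + 3*(-143)) / -4 = -356/-4 = 89
f_3 = (-143 + 3*89) / -4 = 124/-4 = -31
f_2 = (89 + 3*(-31)) / -4 = -4/-4 = 1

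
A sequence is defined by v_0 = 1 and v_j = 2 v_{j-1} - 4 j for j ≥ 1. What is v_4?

v_1 = 2*1 - 4 = -2
v_2 = 2*(-2) - 8 = -12
v_3 = 2*(-12) - 12 = -36
v_4 = 2*(-36) - 16 = -88

-88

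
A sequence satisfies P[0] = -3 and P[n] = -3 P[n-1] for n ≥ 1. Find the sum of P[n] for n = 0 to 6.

-1641

P[1] = -3(-3) = 9
P[2] = -3(9) = -27
P[3] = -3(-27) = 81
P[4] = -3(81) = -243
P[5] = -3(-243) = 729
P[6] = -3(729) = -2187
Sum = (-3) + 9 + (-27) + 81 + (-243) + 729 + (-2187) = -1641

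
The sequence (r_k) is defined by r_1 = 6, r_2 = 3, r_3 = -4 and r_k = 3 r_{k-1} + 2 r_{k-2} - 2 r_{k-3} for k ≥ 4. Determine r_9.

r_4 = 3*(-4) + 2*3 - 2*6 = -18
r_5 = 3*(-18) + 2*(-4) - 2*3 = -68
r_6 = 3*(-68) + 2*(-18) - 2*(-4) = -232
r_7 = 3*(-232) + 2*(-68) - 2*(-18) = -796
r_8 = 3*(-796) + 2*(-232) - 2*(-68) = -2716
r_9 = 3*(-2716) + 2*(-796) - 2*(-232) = -9276

-9276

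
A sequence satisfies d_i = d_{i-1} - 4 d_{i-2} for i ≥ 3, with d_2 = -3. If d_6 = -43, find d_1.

-1

Let d_1 = w.
d_3 = -3 - 4w
d_4 = 9 - 4w
d_5 = 21 + 12w
d_6 = -15 + 28w
So -15 + 28w = -43, giving w = -1.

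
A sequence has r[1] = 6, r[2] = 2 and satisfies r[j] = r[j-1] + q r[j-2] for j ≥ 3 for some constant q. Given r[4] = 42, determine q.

r[3] = 2 + 6q
r[4] = 2 + 8q
So 2 + 8q = 42, giving q = 5.

5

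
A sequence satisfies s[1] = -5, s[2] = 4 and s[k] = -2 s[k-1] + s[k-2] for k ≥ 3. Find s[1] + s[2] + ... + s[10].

s[3] = -2*4 + (-5) = -13
s[4] = -2*(-13) + 4 = 30
s[5] = -2*30 + (-13) = -73
s[6] = -2*(-73) + 30 = 176
s[7] = -2*176 + (-73) = -425
s[8] = -2*(-425) + 176 = 1026
s[9] = -2*1026 + (-425) = -2477
s[10] = -2*(-2477) + 1026 = 5980
Sum = (-5) + 4 + (-13) + 30 + (-73) + 176 + (-425) + 1026 + (-2477) + 5980 = 4223

4223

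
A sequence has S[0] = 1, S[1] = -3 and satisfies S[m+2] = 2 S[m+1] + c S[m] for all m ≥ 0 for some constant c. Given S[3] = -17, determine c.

5

S[2] = -6 + c
S[3] = -12 - c
So -12 - c = -17, giving c = 5.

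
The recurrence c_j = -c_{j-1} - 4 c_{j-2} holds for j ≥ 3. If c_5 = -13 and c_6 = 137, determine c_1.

-4

Rearranging, c_{j-2} = (c_j + c_{j-1}) / -4.
c_4 = (137 + (-13)) / -4 = 124/-4 = -31
c_3 = (-13 + (-31)) / -4 = -44/-4 = 11
c_2 = (-31 + 11) / -4 = -20/-4 = 5
c_1 = (11 + 5) / -4 = 16/-4 = -4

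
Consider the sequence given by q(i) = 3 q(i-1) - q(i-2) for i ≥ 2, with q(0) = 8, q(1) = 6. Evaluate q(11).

q(2) = 3*6 - 8 = 10
q(3) = 3*10 - 6 = 24
q(4) = 3*24 - 10 = 62
q(5) = 3*62 - 24 = 162
q(6) = 3*162 - 62 = 424
q(7) = 3*424 - 162 = 1110
q(8) = 3*1110 - 424 = 2906
q(9) = 3*2906 - 1110 = 7608
q(10) = 3*7608 - 2906 = 19918
q(11) = 3*19918 - 7608 = 52146

52146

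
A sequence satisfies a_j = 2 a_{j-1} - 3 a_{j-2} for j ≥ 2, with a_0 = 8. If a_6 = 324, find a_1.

Let a_1 = v.
a_2 = -24 + 2v
a_3 = -48 + v
a_4 = -24 - 4v
a_5 = 96 - 11v
a_6 = 264 - 10v
So 264 - 10v = 324, giving v = -6.

-6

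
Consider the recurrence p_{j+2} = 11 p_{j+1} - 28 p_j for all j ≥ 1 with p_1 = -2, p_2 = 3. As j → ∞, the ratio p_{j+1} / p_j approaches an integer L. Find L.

The characteristic equation is r^2 - 11r + 28 = 0, which factors as (r - 7)(r - 4) = 0.
So the roots are 7 and 4. Since |7| > |4| and the coefficient of 7^j is non-zero, the ratio tends to 7.

7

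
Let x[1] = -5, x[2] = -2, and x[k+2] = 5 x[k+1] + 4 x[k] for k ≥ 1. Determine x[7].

-29550

x[3] = 5·(-2) + 4·(-5) = -30
x[4] = 5·(-30) + 4·(-2) = -158
x[5] = 5·(-158) + 4·(-30) = -910
x[6] = 5·(-910) + 4·(-158) = -5182
x[7] = 5·(-5182) + 4·(-910) = -29550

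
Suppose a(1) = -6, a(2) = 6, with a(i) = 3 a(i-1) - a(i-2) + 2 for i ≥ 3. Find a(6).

522

a(3) = 3·6 - (-6) + 2 = 26
a(4) = 3·26 - 6 + 2 = 74
a(5) = 3·74 - 26 + 2 = 198
a(6) = 3·198 - 74 + 2 = 522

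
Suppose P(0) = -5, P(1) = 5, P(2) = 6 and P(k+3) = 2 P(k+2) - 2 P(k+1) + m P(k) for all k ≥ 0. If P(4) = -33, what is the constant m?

5

P(3) = 2 - 5m
P(4) = -8 - 5m
So -8 - 5m = -33, giving m = 5.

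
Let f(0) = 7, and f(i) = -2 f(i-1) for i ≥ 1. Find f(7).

f(1) = -2*7 = -14
f(2) = -2*(-14) = 28
f(3) = -2*28 = -56
f(4) = -2*(-56) = 112
f(5) = -2*112 = -224
f(6) = -2*(-224) = 448
f(7) = -2*448 = -896

-896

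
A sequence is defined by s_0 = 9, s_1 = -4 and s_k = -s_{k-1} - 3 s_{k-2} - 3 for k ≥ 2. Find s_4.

40

s_2 = -(-4) - 3·9 - 3 = -26
s_3 = -(-26) - 3·(-4) - 3 = 35
s_4 = -35 - 3·(-26) - 3 = 40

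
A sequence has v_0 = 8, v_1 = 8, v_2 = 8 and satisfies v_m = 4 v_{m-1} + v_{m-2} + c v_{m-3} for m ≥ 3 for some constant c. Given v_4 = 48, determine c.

v_3 = 40 + 8c
v_4 = 168 + 40c
So 168 + 40c = 48, giving c = -3.

-3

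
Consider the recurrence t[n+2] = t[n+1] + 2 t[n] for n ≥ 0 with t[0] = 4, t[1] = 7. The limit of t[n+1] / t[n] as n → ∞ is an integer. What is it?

The characteristic equation is r^2 - r - 2 = 0, which factors as (r - 2)(r + 1) = 0.
So the roots are 2 and -1. Since |2| > |-1| and the coefficient of 2^n is non-zero, the ratio tends to 2.

2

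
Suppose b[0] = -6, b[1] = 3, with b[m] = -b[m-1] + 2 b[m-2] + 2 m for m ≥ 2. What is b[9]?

b[2] = -3 + 2*(-6) + 4 = -11
b[3] = -(-11) + 2*3 + 6 = 23
b[4] = -23 + 2*(-11) + 8 = -37
b[5] = -(-37) + 2*23 + 10 = 93
b[6] = -93 + 2*(-37) + 12 = -155
b[7] = -(-155) + 2*93 + 14 = 355
b[8] = -355 + 2*(-155) + 16 = -649
b[9] = -(-649) + 2*355 + 18 = 1377

1377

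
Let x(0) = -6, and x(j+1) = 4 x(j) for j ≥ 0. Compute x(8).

x(1) = 4·(-6) = -24
x(2) = 4·(-24) = -96
x(3) = 4·(-96) = -384
x(4) = 4·(-384) = -1536
x(5) = 4·(-1536) = -6144
x(6) = 4·(-6144) = -24576
x(7) = 4·(-24576) = -98304
x(8) = 4·(-98304) = -393216

-393216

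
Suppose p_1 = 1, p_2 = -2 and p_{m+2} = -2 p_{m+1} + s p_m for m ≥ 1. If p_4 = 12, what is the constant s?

p_3 = 4 + s
p_4 = -8 - 4s
So -8 - 4s = 12, giving s = -5.

-5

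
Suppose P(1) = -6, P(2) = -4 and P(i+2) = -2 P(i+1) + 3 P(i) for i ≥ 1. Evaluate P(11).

-29530

P(3) = -2*(-4) + 3*(-6) = -10
P(4) = -2*(-10) + 3*(-4) = 8
P(5) = -2*8 + 3*(-10) = -46
P(6) = -2*(-46) + 3*8 = 116
P(7) = -2*116 + 3*(-46) = -370
P(8) = -2*(-370) + 3*116 = 1088
P(9) = -2*1088 + 3*(-370) = -3286
P(10) = -2*(-3286) + 3*1088 = 9836
P(11) = -2*9836 + 3*(-3286) = -29530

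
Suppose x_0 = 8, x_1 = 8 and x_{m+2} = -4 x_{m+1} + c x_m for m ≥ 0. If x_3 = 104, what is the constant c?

1

x_2 = -32 + 8c
x_3 = 128 - 24c
So 128 - 24c = 104, giving c = 1.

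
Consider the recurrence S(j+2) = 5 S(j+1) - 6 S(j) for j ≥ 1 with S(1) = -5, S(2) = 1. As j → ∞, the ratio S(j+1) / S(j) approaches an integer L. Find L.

The characteristic equation is r^2 - 5r + 6 = 0, which factors as (r - 3)(r - 2) = 0.
So the roots are 3 and 2. Since |3| > |2| and the coefficient of 3^j is non-zero, the ratio tends to 3.

3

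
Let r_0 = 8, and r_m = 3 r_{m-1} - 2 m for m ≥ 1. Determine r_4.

532

r_1 = 3·8 - 2 = 22
r_2 = 3·22 - 4 = 62
r_3 = 3·62 - 6 = 180
r_4 = 3·180 - 8 = 532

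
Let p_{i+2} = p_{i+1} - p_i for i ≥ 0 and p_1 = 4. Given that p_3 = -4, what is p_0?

Let p_0 = y.
p_2 = 4 - y
p_3 = -y
So -y = -4, giving y = 4.

4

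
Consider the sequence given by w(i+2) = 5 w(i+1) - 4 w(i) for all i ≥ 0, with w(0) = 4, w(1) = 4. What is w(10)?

4

w(2) = 5·4 - 4·4 = 4
w(3) = 5·4 - 4·4 = 4
w(4) = 5·4 - 4·4 = 4
w(5) = 5·4 - 4·4 = 4
w(6) = 5·4 - 4·4 = 4
w(7) = 5·4 - 4·4 = 4
w(8) = 5·4 - 4·4 = 4
w(9) = 5·4 - 4·4 = 4
w(10) = 5·4 - 4·4 = 4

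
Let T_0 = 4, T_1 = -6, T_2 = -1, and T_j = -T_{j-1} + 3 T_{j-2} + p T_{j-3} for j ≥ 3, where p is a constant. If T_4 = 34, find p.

T_3 = -17 + 4p
T_4 = 14 - 10p
So 14 - 10p = 34, giving p = -2.

-2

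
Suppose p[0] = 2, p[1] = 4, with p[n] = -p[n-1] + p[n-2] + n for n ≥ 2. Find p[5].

p[2] = -4 + 2 + 2 = 0
p[3] = -0 + 4 + 3 = 7
p[4] = -7 + 0 + 4 = -3
p[5] = -(-3) + 7 + 5 = 15

15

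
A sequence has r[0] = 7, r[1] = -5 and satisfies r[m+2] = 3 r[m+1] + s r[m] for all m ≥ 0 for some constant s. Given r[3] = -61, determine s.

-1

r[2] = -15 + 7s
r[3] = -45 + 16s
So -45 + 16s = -61, giving s = -1.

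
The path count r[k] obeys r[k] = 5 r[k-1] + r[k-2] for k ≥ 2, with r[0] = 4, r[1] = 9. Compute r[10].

r[2] = 5·9 + 4 = 49
r[3] = 5·49 + 9 = 254
r[4] = 5·254 + 49 = 1319
r[5] = 5·1319 + 254 = 6849
r[6] = 5·6849 + 1319 = 35564
r[7] = 5·35564 + 6849 = 184669
r[8] = 5·184669 + 35564 = 958909
r[9] = 5·958909 + 184669 = 4979214
r[10] = 5·4979214 + 958909 = 25854979

25854979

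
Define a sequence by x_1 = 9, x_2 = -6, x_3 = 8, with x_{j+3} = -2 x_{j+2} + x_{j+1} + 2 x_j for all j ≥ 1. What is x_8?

36

x_4 = -2*8 + (-6) + 2*9 = -4
x_5 = -2*(-4) + 8 + 2*(-6) = 4
x_6 = -2*4 + (-4) + 2*8 = 4
x_7 = -2*4 + 4 + 2*(-4) = -12
x_8 = -2*(-12) + 4 + 2*4 = 36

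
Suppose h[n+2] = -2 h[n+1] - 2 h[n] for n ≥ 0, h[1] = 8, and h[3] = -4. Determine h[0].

Let h[0] = x.
h[2] = -16 - 2x
h[3] = 16 + 4x
So 16 + 4x = -4, giving x = -5.

-5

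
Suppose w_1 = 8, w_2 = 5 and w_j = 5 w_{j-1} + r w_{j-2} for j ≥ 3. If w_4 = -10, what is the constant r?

-3

w_3 = 25 + 8r
w_4 = 125 + 45r
So 125 + 45r = -10, giving r = -3.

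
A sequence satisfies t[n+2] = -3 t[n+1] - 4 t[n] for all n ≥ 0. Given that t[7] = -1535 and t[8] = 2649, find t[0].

Rearranging, t[n-2] = (t[n] + 3 t[n-1]) / -4.
t[6] = (2649 + 3·(-1535)) / -4 = -1956/-4 = 489
t[5] = (-1535 + 3·489) / -4 = -68/-4 = 17
t[4] = (489 + 3·17) / -4 = 540/-4 = -135
t[3] = (17 + 3·(-135)) / -4 = -388/-4 = 97
t[2] = (-135 + 3·97) / -4 = 156/-4 = -39
t[1] = (97 + 3·(-39)) / -4 = -20/-4 = 5
t[0] = (-39 + 3·5) / -4 = -24/-4 = 6

6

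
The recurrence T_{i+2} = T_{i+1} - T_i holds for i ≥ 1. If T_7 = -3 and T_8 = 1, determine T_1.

Rearranging, T_{i-2} = -(T_i - T_{i-1}).
T_6 = -(1 - (-3)) = -4
T_5 = -(-3 - (-4)) = -1
T_4 = -(-4 - (-1)) = 3
T_3 = -(-1 - 3) = 4
T_2 = -(3 - 4) = 1
T_1 = -(4 - 1) = -3

-3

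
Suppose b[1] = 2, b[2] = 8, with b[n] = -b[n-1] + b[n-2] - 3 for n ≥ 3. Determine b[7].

b[3] = -8 + 2 - 3 = -9
b[4] = -(-9) + 8 - 3 = 14
b[5] = -14 + (-9) - 3 = -26
b[6] = -(-26) + 14 - 3 = 37
b[7] = -37 + (-26) - 3 = -66

-66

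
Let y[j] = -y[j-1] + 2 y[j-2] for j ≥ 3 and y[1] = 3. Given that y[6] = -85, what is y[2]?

-5

Let y[2] = z.
y[3] = 6 - z
y[4] = -6 + 3z
y[5] = 18 - 5z
y[6] = -30 + 11z
So -30 + 11z = -85, giving z = -5.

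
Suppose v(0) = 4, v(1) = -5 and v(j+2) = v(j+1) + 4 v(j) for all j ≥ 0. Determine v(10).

3995

v(2) = (-5) + 4*4 = 11
v(3) = 11 + 4*(-5) = -9
v(4) = (-9) + 4*11 = 35
v(5) = 35 + 4*(-9) = -1
v(6) = (-1) + 4*35 = 139
v(7) = 139 + 4*(-1) = 135
v(8) = 135 + 4*139 = 691
v(9) = 691 + 4*135 = 1231
v(10) = 1231 + 4*691 = 3995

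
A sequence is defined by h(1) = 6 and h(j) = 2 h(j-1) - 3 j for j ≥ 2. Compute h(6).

-72

h(2) = 2*6 - 6 = 6
h(3) = 2*6 - 9 = 3
h(4) = 2*3 - 12 = -6
h(5) = 2*(-6) - 15 = -27
h(6) = 2*(-27) - 18 = -72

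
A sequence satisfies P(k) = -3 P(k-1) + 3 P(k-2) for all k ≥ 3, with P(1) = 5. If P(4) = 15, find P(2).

5

Let P(2) = w.
P(3) = 15 - 3w
P(4) = -45 + 12w
So -45 + 12w = 15, giving w = 5.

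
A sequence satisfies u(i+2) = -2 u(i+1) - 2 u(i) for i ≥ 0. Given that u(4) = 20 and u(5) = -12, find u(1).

3

Rearranging, u(i-2) = (u(i) + 2 u(i-1)) / -2.
u(3) = (-12 + 2(20)) / -2 = 28/-2 = -14
u(2) = (20 + 2(-14)) / -2 = -8/-2 = 4
u(1) = (-14 + 2(4)) / -2 = -6/-2 = 3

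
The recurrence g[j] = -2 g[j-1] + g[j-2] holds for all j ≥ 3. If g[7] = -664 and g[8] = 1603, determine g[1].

Rearranging, g[j-2] = g[j] + 2 g[j-1].
g[6] = 1603 + 2*(-664) = 275
g[5] = -664 + 2*275 = -114
g[4] = 275 + 2*(-114) = 47
g[3] = -114 + 2*47 = -20
g[2] = 47 + 2*(-20) = 7
g[1] = -20 + 2*7 = -6

-6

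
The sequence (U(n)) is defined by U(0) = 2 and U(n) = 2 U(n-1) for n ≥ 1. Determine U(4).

U(1) = 2*2 = 4
U(2) = 2*4 = 8
U(3) = 2*8 = 16
U(4) = 2*16 = 32

32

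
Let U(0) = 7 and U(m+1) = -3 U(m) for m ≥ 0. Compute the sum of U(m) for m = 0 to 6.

U(1) = -3·7 = -21
U(2) = -3·(-21) = 63
U(3) = -3·63 = -189
U(4) = -3·(-189) = 567
U(5) = -3·567 = -1701
U(6) = -3·(-1701) = 5103
Sum = 7 + (-21) + 63 + (-189) + 567 + (-1701) + 5103 = 3829

3829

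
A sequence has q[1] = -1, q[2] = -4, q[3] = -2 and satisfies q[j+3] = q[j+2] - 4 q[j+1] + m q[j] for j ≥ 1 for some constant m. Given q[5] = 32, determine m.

q[4] = 14 - m
q[5] = 22 - 5m
So 22 - 5m = 32, giving m = -2.

-2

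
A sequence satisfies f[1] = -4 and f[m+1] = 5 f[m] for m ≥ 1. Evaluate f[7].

f[2] = 5·(-4) = -20
f[3] = 5·(-20) = -100
f[4] = 5·(-100) = -500
f[5] = 5·(-500) = -2500
f[6] = 5·(-2500) = -12500
f[7] = 5·(-12500) = -62500

-62500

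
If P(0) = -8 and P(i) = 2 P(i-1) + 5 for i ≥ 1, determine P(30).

-3221225477

The fixed point is 5/(1 - 2) = -5, so P(i) + 5 = 2(P(i-1) + 5).
Hence P(i) = -3·2^i - 5.
P(30) = -3·2^{30} - 5 = -3·1073741824 - 5 = -3221225477.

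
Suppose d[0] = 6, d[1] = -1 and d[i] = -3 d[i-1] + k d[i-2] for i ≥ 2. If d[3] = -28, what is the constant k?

d[2] = 3 + 6k
d[3] = -9 - 19k
So -9 - 19k = -28, giving k = 1.

1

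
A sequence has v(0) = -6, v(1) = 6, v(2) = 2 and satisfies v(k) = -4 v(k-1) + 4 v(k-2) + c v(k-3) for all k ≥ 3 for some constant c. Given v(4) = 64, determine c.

v(3) = 16 - 6c
v(4) = -56 + 30c
So -56 + 30c = 64, giving c = 4.

4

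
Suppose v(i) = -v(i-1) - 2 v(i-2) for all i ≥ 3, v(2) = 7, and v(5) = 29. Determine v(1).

4

Let v(1) = w.
v(3) = -7 - 2w
v(4) = -7 + 2w
v(5) = 21 + 2w
So 21 + 2w = 29, giving w = 4.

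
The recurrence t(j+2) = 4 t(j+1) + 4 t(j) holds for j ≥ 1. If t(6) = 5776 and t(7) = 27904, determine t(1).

Rearranging, t(j-2) = (t(j) - 4 t(j-1)) / 4.
t(5) = (27904 - 4*5776) / 4 = 4800/4 = 1200
t(4) = (5776 - 4*1200) / 4 = 976/4 = 244
t(3) = (1200 - 4*244) / 4 = 224/4 = 56
t(2) = (244 - 4*56) / 4 = 20/4 = 5
t(1) = (56 - 4*5) / 4 = 36/4 = 9

9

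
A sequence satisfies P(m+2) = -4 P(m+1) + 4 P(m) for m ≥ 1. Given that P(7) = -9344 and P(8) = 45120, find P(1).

Rearranging, P(m-2) = (P(m) + 4 P(m-1)) / 4.
P(6) = (45120 + 4(-9344)) / 4 = 7744/4 = 1936
P(5) = (-9344 + 4(1936)) / 4 = -1600/4 = -400
P(4) = (1936 + 4(-400)) / 4 = 336/4 = 84
P(3) = (-400 + 4(84)) / 4 = -64/4 = -16
P(2) = (84 + 4(-16)) / 4 = 20/4 = 5
P(1) = (-16 + 4(5)) / 4 = 4/4 = 1

1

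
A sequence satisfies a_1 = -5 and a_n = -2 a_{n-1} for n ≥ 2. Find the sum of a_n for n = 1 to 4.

a_2 = -2·(-5) = 10
a_3 = -2·10 = -20
a_4 = -2·(-20) = 40
Sum = (-5) + 10 + (-20) + 40 = 25

25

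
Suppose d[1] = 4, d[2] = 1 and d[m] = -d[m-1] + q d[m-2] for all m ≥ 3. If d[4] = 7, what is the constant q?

-2

d[3] = -1 + 4q
d[4] = 1 - 3q
So 1 - 3q = 7, giving q = -2.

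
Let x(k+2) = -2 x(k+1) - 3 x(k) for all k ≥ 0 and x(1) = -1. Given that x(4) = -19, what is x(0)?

5

Let x(0) = v.
x(2) = 2 - 3v
x(3) = -1 + 6v
x(4) = -4 - 3v
So -4 - 3v = -19, giving v = 5.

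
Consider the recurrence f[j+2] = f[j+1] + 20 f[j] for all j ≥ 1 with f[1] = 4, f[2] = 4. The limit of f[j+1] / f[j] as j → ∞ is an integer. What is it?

The characteristic equation is r^2 - r - 20 = 0, which factors as (r - 5)(r + 4) = 0.
So the roots are 5 and -4. Since |5| > |-4| and the coefficient of 5^j is non-zero, the ratio tends to 5.

5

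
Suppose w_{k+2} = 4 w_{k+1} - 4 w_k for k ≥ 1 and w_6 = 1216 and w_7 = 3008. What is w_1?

Rearranging, w_{k-2} = (w_k - 4 w_{k-1}) / -4.
w_5 = (3008 - 4·1216) / -4 = -1856/-4 = 464
w_4 = (1216 - 4·464) / -4 = -640/-4 = 160
w_3 = (464 - 4·160) / -4 = -176/-4 = 44
w_2 = (160 - 4·44) / -4 = -16/-4 = 4
w_1 = (44 - 4·4) / -4 = 28/-4 = -7

-7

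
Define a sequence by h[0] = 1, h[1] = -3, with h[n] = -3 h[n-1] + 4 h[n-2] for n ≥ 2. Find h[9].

h[2] = -3·(-3) + 4·1 = 13
h[3] = -3·13 + 4·(-3) = -51
h[4] = -3·(-51) + 4·13 = 205
h[5] = -3·205 + 4·(-51) = -819
h[6] = -3·(-819) + 4·205 = 3277
h[7] = -3·3277 + 4·(-819) = -13107
h[8] = -3·(-13107) + 4·3277 = 52429
h[9] = -3·52429 + 4·(-13107) = -209715

-209715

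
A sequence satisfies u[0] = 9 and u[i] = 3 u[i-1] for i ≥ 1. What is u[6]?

6561

u[1] = 3(9) = 27
u[2] = 3(27) = 81
u[3] = 3(81) = 243
u[4] = 3(243) = 729
u[5] = 3(729) = 2187
u[6] = 3(2187) = 6561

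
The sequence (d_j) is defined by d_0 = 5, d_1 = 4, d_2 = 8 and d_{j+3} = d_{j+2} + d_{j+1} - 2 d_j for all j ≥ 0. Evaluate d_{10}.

18

d_3 = 8 + 4 - 2·5 = 2
d_4 = 2 + 8 - 2·4 = 2
d_5 = 2 + 2 - 2·8 = -12
d_6 = (-12) + 2 - 2·2 = -14
d_7 = (-14) + (-12) - 2·2 = -30
d_8 = (-30) + (-14) - 2·(-12) = -20
d_9 = (-20) + (-30) - 2·(-14) = -22
d_{10} = (-22) + (-20) - 2·(-30) = 18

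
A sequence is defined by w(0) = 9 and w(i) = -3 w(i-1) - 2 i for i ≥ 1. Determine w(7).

w(1) = -3·9 - 2 = -29
w(2) = -3·(-29) - 4 = 83
w(3) = -3·83 - 6 = -255
w(4) = -3·(-255) - 8 = 757
w(5) = -3·757 - 10 = -2281
w(6) = -3·(-2281) - 12 = 6831
w(7) = -3·6831 - 14 = -20507

-20507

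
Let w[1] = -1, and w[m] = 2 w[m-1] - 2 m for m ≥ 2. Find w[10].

w[2] = 2·(-1) - 4 = -6
w[3] = 2·(-6) - 6 = -18
w[4] = 2·(-18) - 8 = -44
w[5] = 2·(-44) - 10 = -98
w[6] = 2·(-98) - 12 = -208
w[7] = 2·(-208) - 14 = -430
w[8] = 2·(-430) - 16 = -876
w[9] = 2·(-876) - 18 = -1770
w[10] = 2·(-1770) - 20 = -3560

-3560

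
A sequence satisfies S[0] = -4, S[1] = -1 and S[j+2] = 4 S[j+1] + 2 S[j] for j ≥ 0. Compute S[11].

S[2] = 4*(-1) + 2*(-4) = -12
S[3] = 4*(-12) + 2*(-1) = -50
S[4] = 4*(-50) + 2*(-12) = -224
S[5] = 4*(-224) + 2*(-50) = -996
S[6] = 4*(-996) + 2*(-224) = -4432
S[7] = 4*(-4432) + 2*(-996) = -19720
S[8] = 4*(-19720) + 2*(-4432) = -87744
S[9] = 4*(-87744) + 2*(-19720) = -390416
S[10] = 4*(-390416) + 2*(-87744) = -1737152
S[11] = 4*(-1737152) + 2*(-390416) = -7729440

-7729440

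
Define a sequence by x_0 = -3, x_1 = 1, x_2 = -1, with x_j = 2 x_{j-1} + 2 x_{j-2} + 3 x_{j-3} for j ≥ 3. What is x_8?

-1513

x_3 = 2·(-1) + 2·1 + 3·(-3) = -9
x_4 = 2·(-9) + 2·(-1) + 3·1 = -17
x_5 = 2·(-17) + 2·(-9) + 3·(-1) = -55
x_6 = 2·(-55) + 2·(-17) + 3·(-9) = -171
x_7 = 2·(-171) + 2·(-55) + 3·(-17) = -503
x_8 = 2·(-503) + 2·(-171) + 3·(-55) = -1513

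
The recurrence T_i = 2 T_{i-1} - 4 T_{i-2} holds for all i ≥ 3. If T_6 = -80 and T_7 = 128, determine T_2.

Rearranging, T_{i-2} = (T_i - 2 T_{i-1}) / -4.
T_5 = (128 - 2(-80)) / -4 = 288/-4 = -72
T_4 = (-80 - 2(-72)) / -4 = 64/-4 = -16
T_3 = (-72 - 2(-16)) / -4 = -40/-4 = 10
T_2 = (-16 - 2(10)) / -4 = -36/-4 = 9

9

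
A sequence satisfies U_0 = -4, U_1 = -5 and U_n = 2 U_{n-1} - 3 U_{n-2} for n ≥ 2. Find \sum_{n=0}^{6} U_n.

U_2 = 2(-5) - 3(-4) = 2
U_3 = 2(2) - 3(-5) = 19
U_4 = 2(19) - 3(2) = 32
U_5 = 2(32) - 3(19) = 7
U_6 = 2(7) - 3(32) = -82
Sum = (-4) + (-5) + 2 + 19 + 32 + 7 + (-82) = -31

-31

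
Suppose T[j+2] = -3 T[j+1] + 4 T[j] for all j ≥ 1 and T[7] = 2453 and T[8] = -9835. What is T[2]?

-7

Rearranging, T[j-2] = (T[j] + 3 T[j-1]) / 4.
T[6] = (-9835 + 3(2453)) / 4 = -2476/4 = -619
T[5] = (2453 + 3(-619)) / 4 = 596/4 = 149
T[4] = (-619 + 3(149)) / 4 = -172/4 = -43
T[3] = (149 + 3(-43)) / 4 = 20/4 = 5
T[2] = (-43 + 3(5)) / 4 = -28/4 = -7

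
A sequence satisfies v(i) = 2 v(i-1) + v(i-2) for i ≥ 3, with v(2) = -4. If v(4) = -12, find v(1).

4

Let v(1) = y.
v(3) = -8 + y
v(4) = -20 + 2y
So -20 + 2y = -12, giving y = 4.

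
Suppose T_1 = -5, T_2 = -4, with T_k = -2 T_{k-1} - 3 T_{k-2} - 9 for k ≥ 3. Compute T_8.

71

T_3 = -2*(-4) - 3*(-5) - 9 = 14
T_4 = -2*14 - 3*(-4) - 9 = -25
T_5 = -2*(-25) - 3*14 - 9 = -1
T_6 = -2*(-1) - 3*(-25) - 9 = 68
T_7 = -2*68 - 3*(-1) - 9 = -142
T_8 = -2*(-142) - 3*68 - 9 = 71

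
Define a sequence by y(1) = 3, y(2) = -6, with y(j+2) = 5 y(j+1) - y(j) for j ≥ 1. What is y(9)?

-401577

y(3) = 5*(-6) - 3 = -33
y(4) = 5*(-33) - (-6) = -159
y(5) = 5*(-159) - (-33) = -762
y(6) = 5*(-762) - (-159) = -3651
y(7) = 5*(-3651) - (-762) = -17493
y(8) = 5*(-17493) - (-3651) = -83814
y(9) = 5*(-83814) - (-17493) = -401577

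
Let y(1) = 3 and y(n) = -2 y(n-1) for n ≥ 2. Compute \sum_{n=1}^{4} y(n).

-15

y(2) = -2(3) = -6
y(3) = -2(-6) = 12
y(4) = -2(12) = -24
Sum = 3 + (-6) + 12 + (-24) = -15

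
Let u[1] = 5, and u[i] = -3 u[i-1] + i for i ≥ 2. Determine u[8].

-9976

u[2] = -3(5) + 2 = -13
u[3] = -3(-13) + 3 = 42
u[4] = -3(42) + 4 = -122
u[5] = -3(-122) + 5 = 371
u[6] = -3(371) + 6 = -1107
u[7] = -3(-1107) + 7 = 3328
u[8] = -3(3328) + 8 = -9976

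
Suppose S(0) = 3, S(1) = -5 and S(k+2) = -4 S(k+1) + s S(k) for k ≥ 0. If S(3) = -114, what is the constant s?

2

S(2) = 20 + 3s
S(3) = -80 - 17s
So -80 - 17s = -114, giving s = 2.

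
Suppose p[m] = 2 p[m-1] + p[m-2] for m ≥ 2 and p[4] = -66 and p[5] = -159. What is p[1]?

-3

Rearranging, p[m-2] = p[m] - 2 p[m-1].
p[3] = -159 - 2(-66) = -27
p[2] = -66 - 2(-27) = -12
p[1] = -27 - 2(-12) = -3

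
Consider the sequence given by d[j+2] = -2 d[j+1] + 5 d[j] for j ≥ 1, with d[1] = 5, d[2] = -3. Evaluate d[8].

d[3] = -2(-3) + 5(5) = 31
d[4] = -2(31) + 5(-3) = -77
d[5] = -2(-77) + 5(31) = 309
d[6] = -2(309) + 5(-77) = -1003
d[7] = -2(-1003) + 5(309) = 3551
d[8] = -2(3551) + 5(-1003) = -12117

-12117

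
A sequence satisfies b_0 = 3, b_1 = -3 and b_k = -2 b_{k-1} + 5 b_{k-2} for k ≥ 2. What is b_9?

-103683

b_2 = -2*(-3) + 5*3 = 21
b_3 = -2*21 + 5*(-3) = -57
b_4 = -2*(-57) + 5*21 = 219
b_5 = -2*219 + 5*(-57) = -723
b_6 = -2*(-723) + 5*219 = 2541
b_7 = -2*2541 + 5*(-723) = -8697
b_8 = -2*(-8697) + 5*2541 = 30099
b_9 = -2*30099 + 5*(-8697) = -103683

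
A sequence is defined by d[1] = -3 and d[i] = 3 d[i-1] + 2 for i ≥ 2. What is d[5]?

d[2] = 3·(-3) + 2 = -7
d[3] = 3·(-7) + 2 = -19
d[4] = 3·(-19) + 2 = -55
d[5] = 3·(-55) + 2 = -163

-163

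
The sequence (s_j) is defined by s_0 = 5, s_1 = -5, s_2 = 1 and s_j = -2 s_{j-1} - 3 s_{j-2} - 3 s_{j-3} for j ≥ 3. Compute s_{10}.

142

s_3 = -2*1 - 3*(-5) - 3*5 = -2
s_4 = -2*(-2) - 3*1 - 3*(-5) = 16
s_5 = -2*16 - 3*(-2) - 3*1 = -29
s_6 = -2*(-29) - 3*16 - 3*(-2) = 16
s_7 = -2*16 - 3*(-29) - 3*16 = 7
s_8 = -2*7 - 3*16 - 3*(-29) = 25
s_9 = -2*25 - 3*7 - 3*16 = -119
s_{10} = -2*(-119) - 3*25 - 3*7 = 142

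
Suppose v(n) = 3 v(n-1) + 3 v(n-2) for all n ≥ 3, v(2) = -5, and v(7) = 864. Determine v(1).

Let v(1) = x.
v(3) = -15 + 3x
v(4) = -60 + 9x
v(5) = -225 + 36x
v(6) = -855 + 135x
v(7) = -3240 + 513x
So -3240 + 513x = 864, giving x = 8.

8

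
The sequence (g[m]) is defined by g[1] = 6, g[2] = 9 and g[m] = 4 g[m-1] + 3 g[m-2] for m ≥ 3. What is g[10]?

g[3] = 4*9 + 3*6 = 54
g[4] = 4*54 + 3*9 = 243
g[5] = 4*243 + 3*54 = 1134
g[6] = 4*1134 + 3*243 = 5265
g[7] = 4*5265 + 3*1134 = 24462
g[8] = 4*24462 + 3*5265 = 113643
g[9] = 4*113643 + 3*24462 = 527958
g[10] = 4*527958 + 3*113643 = 2452761

2452761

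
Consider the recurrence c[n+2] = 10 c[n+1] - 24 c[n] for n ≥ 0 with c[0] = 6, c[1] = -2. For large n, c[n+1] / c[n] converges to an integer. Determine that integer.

The characteristic equation is r^2 - 10r + 24 = 0, which factors as (r - 6)(r - 4) = 0.
So the roots are 6 and 4. Since |6| > |4| and the coefficient of 6^n is non-zero, the ratio tends to 6.

6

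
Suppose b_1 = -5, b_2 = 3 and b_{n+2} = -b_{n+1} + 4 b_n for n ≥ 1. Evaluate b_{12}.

81347

b_3 = -3 + 4·(-5) = -23
b_4 = -(-23) + 4·3 = 35
b_5 = -35 + 4·(-23) = -127
b_6 = -(-127) + 4·35 = 267
b_7 = -267 + 4·(-127) = -775
b_8 = -(-775) + 4·267 = 1843
b_9 = -1843 + 4·(-775) = -4943
b_{10} = -(-4943) + 4·1843 = 12315
b_{11} = -12315 + 4·(-4943) = -32087
b_{12} = -(-32087) + 4·12315 = 81347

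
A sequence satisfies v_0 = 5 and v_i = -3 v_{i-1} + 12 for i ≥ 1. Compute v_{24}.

The fixed point is 12/(1 + 3) = 3, so v_i - 3 = -3(v_{i-1} - 3).
Hence v_i = 2·(-3)^i + 3.
v_{24} = 2·(-3)^{24} + 3 = 2·282429536481 + 3 = 564859072965.

564859072965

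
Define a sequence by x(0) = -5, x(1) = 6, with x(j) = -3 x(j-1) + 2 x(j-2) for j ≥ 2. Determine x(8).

-55304

x(2) = -3(6) + 2(-5) = -28
x(3) = -3(-28) + 2(6) = 96
x(4) = -3(96) + 2(-28) = -344
x(5) = -3(-344) + 2(96) = 1224
x(6) = -3(1224) + 2(-344) = -4360
x(7) = -3(-4360) + 2(1224) = 15528
x(8) = -3(15528) + 2(-4360) = -55304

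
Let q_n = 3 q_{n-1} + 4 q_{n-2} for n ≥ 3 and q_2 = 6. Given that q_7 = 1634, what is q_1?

Let q_1 = z.
q_3 = 18 + 4z
q_4 = 78 + 12z
q_5 = 306 + 52z
q_6 = 1230 + 204z
q_7 = 4914 + 820z
So 4914 + 820z = 1634, giving z = -4.

-4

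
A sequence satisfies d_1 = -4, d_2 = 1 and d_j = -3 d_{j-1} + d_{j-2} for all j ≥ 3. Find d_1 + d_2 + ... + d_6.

d_3 = -3·1 + (-4) = -7
d_4 = -3·(-7) + 1 = 22
d_5 = -3·22 + (-7) = -73
d_6 = -3·(-73) + 22 = 241
Sum = (-4) + 1 + (-7) + 22 + (-73) + 241 = 180

180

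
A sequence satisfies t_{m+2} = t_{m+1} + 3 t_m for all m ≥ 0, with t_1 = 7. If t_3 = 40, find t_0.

Let t_0 = x.
t_2 = 7 + 3x
t_3 = 28 + 3x
So 28 + 3x = 40, giving x = 4.

4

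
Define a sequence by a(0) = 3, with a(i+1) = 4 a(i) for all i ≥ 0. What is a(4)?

a(1) = 4*3 = 12
a(2) = 4*12 = 48
a(3) = 4*48 = 192
a(4) = 4*192 = 768

768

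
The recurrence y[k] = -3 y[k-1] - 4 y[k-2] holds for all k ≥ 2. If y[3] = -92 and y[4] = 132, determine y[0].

Rearranging, y[k-2] = (y[k] + 3 y[k-1]) / -4.
y[2] = (132 + 3(-92)) / -4 = -144/-4 = 36
y[1] = (-92 + 3(36)) / -4 = 16/-4 = -4
y[0] = (36 + 3(-4)) / -4 = 24/-4 = -6

-6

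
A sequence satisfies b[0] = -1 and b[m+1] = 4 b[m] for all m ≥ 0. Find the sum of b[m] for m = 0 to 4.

-341

b[1] = 4(-1) = -4
b[2] = 4(-4) = -16
b[3] = 4(-16) = -64
b[4] = 4(-64) = -256
Sum = (-1) + (-4) + (-16) + (-64) + (-256) = -341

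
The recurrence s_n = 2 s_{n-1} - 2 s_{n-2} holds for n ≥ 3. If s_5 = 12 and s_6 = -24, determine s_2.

Rearranging, s_{n-2} = (s_n - 2 s_{n-1}) / -2.
s_4 = (-24 - 2·12) / -2 = -48/-2 = 24
s_3 = (12 - 2·24) / -2 = -36/-2 = 18
s_2 = (24 - 2·18) / -2 = -12/-2 = 6

6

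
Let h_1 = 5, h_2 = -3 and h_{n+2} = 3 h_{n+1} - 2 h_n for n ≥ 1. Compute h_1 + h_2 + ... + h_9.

h_3 = 3·(-3) - 2·5 = -19
h_4 = 3·(-19) - 2·(-3) = -51
h_5 = 3·(-51) - 2·(-19) = -115
h_6 = 3·(-115) - 2·(-51) = -243
h_7 = 3·(-243) - 2·(-115) = -499
h_8 = 3·(-499) - 2·(-243) = -1011
h_9 = 3·(-1011) - 2·(-499) = -2035
Sum = 5 + (-3) + (-19) + (-51) + (-115) + (-243) + (-499) + (-1011) + (-2035) = -3971

-3971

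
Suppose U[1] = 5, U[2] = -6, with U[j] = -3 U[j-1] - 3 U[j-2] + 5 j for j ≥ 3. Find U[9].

U[3] = -3·(-6) - 3·5 + 15 = 18
U[4] = -3·18 - 3·(-6) + 20 = -16
U[5] = -3·(-16) - 3·18 + 25 = 19
U[6] = -3·19 - 3·(-16) + 30 = 21
U[7] = -3·21 - 3·19 + 35 = -85
U[8] = -3·(-85) - 3·21 + 40 = 232
U[9] = -3·232 - 3·(-85) + 45 = -396

-396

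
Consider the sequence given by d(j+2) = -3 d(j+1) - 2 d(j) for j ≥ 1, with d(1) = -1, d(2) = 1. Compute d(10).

d(3) = -3*1 - 2*(-1) = -1
d(4) = -3*(-1) - 2*1 = 1
d(5) = -3*1 - 2*(-1) = -1
d(6) = -3*(-1) - 2*1 = 1
d(7) = -3*1 - 2*(-1) = -1
d(8) = -3*(-1) - 2*1 = 1
d(9) = -3*1 - 2*(-1) = -1
d(10) = -3*(-1) - 2*1 = 1

1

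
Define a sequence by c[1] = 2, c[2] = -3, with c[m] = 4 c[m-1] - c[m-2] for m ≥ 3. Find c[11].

c[3] = 4·(-3) - 2 = -14
c[4] = 4·(-14) - (-3) = -53
c[5] = 4·(-53) - (-14) = -198
c[6] = 4·(-198) - (-53) = -739
c[7] = 4·(-739) - (-198) = -2758
c[8] = 4·(-2758) - (-739) = -10293
c[9] = 4·(-10293) - (-2758) = -38414
c[10] = 4·(-38414) - (-10293) = -143363
c[11] = 4·(-143363) - (-38414) = -535038

-535038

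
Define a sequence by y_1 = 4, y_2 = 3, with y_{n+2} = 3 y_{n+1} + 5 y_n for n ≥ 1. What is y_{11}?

2421359

y_3 = 3*3 + 5*4 = 29
y_4 = 3*29 + 5*3 = 102
y_5 = 3*102 + 5*29 = 451
y_6 = 3*451 + 5*102 = 1863
y_7 = 3*1863 + 5*451 = 7844
y_8 = 3*7844 + 5*1863 = 32847
y_9 = 3*32847 + 5*7844 = 137761
y_{10} = 3*137761 + 5*32847 = 577518
y_{11} = 3*577518 + 5*137761 = 2421359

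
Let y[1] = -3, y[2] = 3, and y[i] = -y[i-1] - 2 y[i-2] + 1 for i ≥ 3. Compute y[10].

-27

y[3] = -3 - 2*(-3) + 1 = 4
y[4] = -4 - 2*3 + 1 = -9
y[5] = -(-9) - 2*4 + 1 = 2
y[6] = -2 - 2*(-9) + 1 = 17
y[7] = -17 - 2*2 + 1 = -20
y[8] = -(-20) - 2*17 + 1 = -13
y[9] = -(-13) - 2*(-20) + 1 = 54
y[10] = -54 - 2*(-13) + 1 = -27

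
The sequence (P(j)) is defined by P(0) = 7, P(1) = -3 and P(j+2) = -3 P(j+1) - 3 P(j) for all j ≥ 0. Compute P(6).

P(2) = -3(-3) - 3(7) = -12
P(3) = -3(-12) - 3(-3) = 45
P(4) = -3(45) - 3(-12) = -99
P(5) = -3(-99) - 3(45) = 162
P(6) = -3(162) - 3(-99) = -189

-189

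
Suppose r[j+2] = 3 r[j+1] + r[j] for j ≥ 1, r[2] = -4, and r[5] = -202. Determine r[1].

Let r[1] = w.
r[3] = -12 + w
r[4] = -40 + 3w
r[5] = -132 + 10w
So -132 + 10w = -202, giving w = -7.

-7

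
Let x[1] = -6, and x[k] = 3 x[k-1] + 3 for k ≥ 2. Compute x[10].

x[2] = 3·(-6) + 3 = -15
x[3] = 3·(-15) + 3 = -42
x[4] = 3·(-42) + 3 = -123
x[5] = 3·(-123) + 3 = -366
x[6] = 3·(-366) + 3 = -1095
x[7] = 3·(-1095) + 3 = -3282
x[8] = 3·(-3282) + 3 = -9843
x[9] = 3·(-9843) + 3 = -29526
x[10] = 3·(-29526) + 3 = -88575

-88575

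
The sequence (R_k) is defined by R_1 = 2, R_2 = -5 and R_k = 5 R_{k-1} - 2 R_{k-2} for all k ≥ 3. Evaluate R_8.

-58575

R_3 = 5(-5) - 2(2) = -29
R_4 = 5(-29) - 2(-5) = -135
R_5 = 5(-135) - 2(-29) = -617
R_6 = 5(-617) - 2(-135) = -2815
R_7 = 5(-2815) - 2(-617) = -12841
R_8 = 5(-12841) - 2(-2815) = -58575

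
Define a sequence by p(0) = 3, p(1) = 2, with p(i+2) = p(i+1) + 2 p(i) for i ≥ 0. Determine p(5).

p(2) = 2 + 2*3 = 8
p(3) = 8 + 2*2 = 12
p(4) = 12 + 2*8 = 28
p(5) = 28 + 2*12 = 52

52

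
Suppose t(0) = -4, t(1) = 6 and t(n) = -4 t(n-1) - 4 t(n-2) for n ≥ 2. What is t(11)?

-14336

t(2) = -4·6 - 4·(-4) = -8
t(3) = -4·(-8) - 4·6 = 8
t(4) = -4·8 - 4·(-8) = 0
t(5) = -4·0 - 4·8 = -32
t(6) = -4·(-32) - 4·0 = 128
t(7) = -4·128 - 4·(-32) = -384
t(8) = -4·(-384) - 4·128 = 1024
t(9) = -4·1024 - 4·(-384) = -2560
t(10) = -4·(-2560) - 4·1024 = 6144
t(11) = -4·6144 - 4·(-2560) = -14336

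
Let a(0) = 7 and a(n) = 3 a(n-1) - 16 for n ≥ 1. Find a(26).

-2541865828321

The fixed point is -16/(1 - 3) = 8, so a(n) - 8 = 3(a(n-1) - 8).
Hence a(n) = -1·3^n + 8.
a(26) = -1·3^{26} + 8 = -1·2541865828329 + 8 = -2541865828321.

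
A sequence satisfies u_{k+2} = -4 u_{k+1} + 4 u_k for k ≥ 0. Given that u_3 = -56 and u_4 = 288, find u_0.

Rearranging, u_{k-2} = (u_k + 4 u_{k-1}) / 4.
u_2 = (288 + 4·(-56)) / 4 = 64/4 = 16
u_1 = (-56 + 4·16) / 4 = 8/4 = 2
u_0 = (16 + 4·2) / 4 = 24/4 = 6

6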